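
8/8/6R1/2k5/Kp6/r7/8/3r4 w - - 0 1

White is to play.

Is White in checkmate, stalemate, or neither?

White to move; white king on a4.
In check: yes, from the black rook on a3.
King squares — a3: attacked by Pb4; b3: attacked by Ra3; b4: attacked by Kc5; a5: attacked by Ra3; b5: attacked by Kc5.
Legal moves for White: none.
In check with no legal moves → checkmate.

checkmate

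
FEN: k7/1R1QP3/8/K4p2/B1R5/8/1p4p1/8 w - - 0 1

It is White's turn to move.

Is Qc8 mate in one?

After Qc8: black king on a8; in check: yes, from the white queen on c8.
King squares — a7: attacked by Rb7; b7: attacked by Qc8; b8: attacked by Rb7.
Black has no legal moves → checkmate.

yes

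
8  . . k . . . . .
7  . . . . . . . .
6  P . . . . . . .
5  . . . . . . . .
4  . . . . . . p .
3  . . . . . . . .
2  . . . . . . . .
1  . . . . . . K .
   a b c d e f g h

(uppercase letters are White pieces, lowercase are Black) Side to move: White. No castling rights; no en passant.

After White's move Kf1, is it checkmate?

no

After Kf1: black king on c8; in check: no.
Black is not in check, so this cannot be checkmate.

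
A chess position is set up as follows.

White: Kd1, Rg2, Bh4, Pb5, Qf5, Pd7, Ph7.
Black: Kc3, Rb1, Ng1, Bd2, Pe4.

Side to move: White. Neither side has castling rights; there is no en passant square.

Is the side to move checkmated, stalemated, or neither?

White to move; white king on d1.
In check: yes, from the black rook on b1.
King squares — c1: attacked by Rb1; e1: attacked by Rb1; c2: attacked by Kc3; d2: attacked by Kc3; e2: attacked by Ng1.
Legal moves for White: none.
In check with no legal moves → checkmate.

checkmate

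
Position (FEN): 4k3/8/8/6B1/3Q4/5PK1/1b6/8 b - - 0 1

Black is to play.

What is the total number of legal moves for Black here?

7

Black to move; king on e8.
In check: no.
Legal moves: Kf8, Kf7, Bxd4, Bc3, Ba3, Bc1, Ba1.
Count: 7.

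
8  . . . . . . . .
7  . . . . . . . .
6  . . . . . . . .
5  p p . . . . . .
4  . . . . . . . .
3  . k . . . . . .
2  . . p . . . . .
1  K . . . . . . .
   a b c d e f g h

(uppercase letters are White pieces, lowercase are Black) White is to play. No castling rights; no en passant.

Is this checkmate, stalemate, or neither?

stalemate

White to move; white king on a1.
In check: no.
King squares — b1: attacked by Pc2; a2: attacked by Kb3; b2: attacked by Kb3.
Legal moves for White: none.
Not in check and no legal moves → stalemate.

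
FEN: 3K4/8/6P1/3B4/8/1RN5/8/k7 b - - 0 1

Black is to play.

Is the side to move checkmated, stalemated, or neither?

Black to move; black king on a1.
In check: no.
King squares — b1: attacked by Rb3; a2: attacked by Nc3; b2: attacked by Rb3.
Legal moves for Black: none.
Not in check and no legal moves → stalemate.

stalemate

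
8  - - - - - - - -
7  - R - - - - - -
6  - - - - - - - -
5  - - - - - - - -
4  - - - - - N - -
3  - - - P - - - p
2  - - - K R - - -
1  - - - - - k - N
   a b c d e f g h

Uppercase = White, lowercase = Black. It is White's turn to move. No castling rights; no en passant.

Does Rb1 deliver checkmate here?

After Rb1: black king on f1; in check: yes, from the white rook on b1.
King squares — e1: attacked by Rb1; g1: attacked by Rb1; e2: attacked by Kd2; f2: attacked by Nh1; g2: attacked by Re2.
Black has no legal moves → checkmate.

yes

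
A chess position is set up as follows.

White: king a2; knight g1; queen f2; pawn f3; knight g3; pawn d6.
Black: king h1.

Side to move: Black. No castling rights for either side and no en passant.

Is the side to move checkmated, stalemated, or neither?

Black to move; black king on h1.
In check: yes, from the white knight on g3.
King squares — g1: attacked by Qf2; g2: attacked by Qf2; h2: attacked by Qf2.
Legal moves for Black: none.
In check with no legal moves → checkmate.

checkmate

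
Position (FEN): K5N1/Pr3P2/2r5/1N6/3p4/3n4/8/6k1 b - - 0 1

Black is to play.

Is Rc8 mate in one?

After Rc8: white king on a8; in check: yes, from the black rook on c8.
White has 1 legal reply: Kxb7.
In check but a legal move exists → not checkmate.

no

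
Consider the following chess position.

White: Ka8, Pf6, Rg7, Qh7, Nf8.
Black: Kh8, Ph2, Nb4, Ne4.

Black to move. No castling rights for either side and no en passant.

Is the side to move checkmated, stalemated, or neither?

checkmate

Black to move; black king on h8.
In check: yes, from the white queen on h7.
King squares — g7: attacked by Pf6; h7: attacked by Rg7; g8: attacked by Rg7.
Legal moves for Black: none.
In check with no legal moves → checkmate.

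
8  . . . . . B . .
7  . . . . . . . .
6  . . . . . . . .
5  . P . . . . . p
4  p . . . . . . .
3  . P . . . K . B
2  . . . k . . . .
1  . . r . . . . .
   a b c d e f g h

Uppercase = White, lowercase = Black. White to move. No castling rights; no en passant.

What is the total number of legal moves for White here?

White to move; king on f3.
In check: no.
Legal moves: Bg7, Be7, Bh6+, Bd6, Bc5, Bb4+, Ba3, Bc8, Bd7, Be6, Bf5, Bg4, Bg2, Bf1, Kf4, Ke4, Kg3, Kg2, Kf2, bxa4, b6, b4.
Count: 22.

22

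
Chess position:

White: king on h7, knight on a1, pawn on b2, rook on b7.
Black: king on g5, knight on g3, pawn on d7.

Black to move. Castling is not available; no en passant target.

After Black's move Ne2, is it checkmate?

no

After Ne2: white king on h7; in check: no.
White is not in check, so this cannot be checkmate.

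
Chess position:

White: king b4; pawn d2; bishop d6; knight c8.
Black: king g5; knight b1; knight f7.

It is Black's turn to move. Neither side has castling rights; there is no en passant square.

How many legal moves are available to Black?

Black to move; king on g5.
In check: no.
Legal moves: Nh8, Nd8, Nh6, Nxd6, Ne5, Kh6, Kg6, Kf6, Kh5, Kf5, Kh4, Kg4, Nc3, Na3, Nxd2.
Count: 15.

15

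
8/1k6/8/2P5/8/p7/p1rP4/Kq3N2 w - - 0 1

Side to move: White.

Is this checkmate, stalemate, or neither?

White to move; white king on a1.
In check: yes, from the black queen on b1.
King squares — b1: attacked by Pa2; a2: attacked by Qb1; b2: attacked by Qb1.
Legal moves for White: none.
In check with no legal moves → checkmate.

checkmate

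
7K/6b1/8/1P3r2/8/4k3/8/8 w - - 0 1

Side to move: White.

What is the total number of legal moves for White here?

3

White to move; king on h8.
In check: yes, from the black bishop on g7.
Legal moves: Kg8, Kh7, Kxg7.
Count: 3.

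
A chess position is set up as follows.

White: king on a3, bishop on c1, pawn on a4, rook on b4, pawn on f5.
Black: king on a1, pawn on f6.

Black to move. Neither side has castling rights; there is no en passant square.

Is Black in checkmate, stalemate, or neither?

stalemate

Black to move; black king on a1.
In check: no.
King squares — b1: attacked by Rb4; a2: attacked by Ka3; b2: attacked by Bc1.
Legal moves for Black: none.
Not in check and no legal moves → stalemate.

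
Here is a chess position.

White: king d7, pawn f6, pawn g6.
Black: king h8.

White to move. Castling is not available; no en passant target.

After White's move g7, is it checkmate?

no

After g7: black king on h8; in check: yes, from the white pawn on g7.
Black has 2 legal replies: Kg8, Kh7.
In check but a legal move exists → not checkmate.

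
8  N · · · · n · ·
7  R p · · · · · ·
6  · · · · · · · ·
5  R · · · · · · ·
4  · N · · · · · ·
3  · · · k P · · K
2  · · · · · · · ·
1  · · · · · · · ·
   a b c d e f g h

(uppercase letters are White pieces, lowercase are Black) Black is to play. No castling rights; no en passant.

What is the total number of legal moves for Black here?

Black to move; king on d3.
In check: yes, from the white knight on b4.
Legal moves: Ke4, Kc4, Kxe3, Kc3, Ke2, Kd2.
Count: 6.

6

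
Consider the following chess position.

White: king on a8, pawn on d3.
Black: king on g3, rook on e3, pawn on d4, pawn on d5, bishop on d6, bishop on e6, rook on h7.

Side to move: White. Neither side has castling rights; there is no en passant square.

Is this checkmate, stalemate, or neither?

stalemate

White to move; white king on a8.
In check: no.
King squares — a7: attacked by Rh7; b7: attacked by Rh7; b8: attacked by Bd6.
Legal moves for White: none.
Not in check and no legal moves → stalemate.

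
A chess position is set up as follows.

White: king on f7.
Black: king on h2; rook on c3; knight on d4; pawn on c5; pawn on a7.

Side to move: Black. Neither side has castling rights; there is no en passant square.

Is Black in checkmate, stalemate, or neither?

neither

Black to move; black king on h2.
In check: no.
Legal moves for Black include: Ne6, Nc6, Nf5, Nb5, Nf3, Nb3, Ne2, Nc2, Rc4, Rh3, Rg3, Rf3+, Re3, Rd3, Rb3, Ra3, Rc2, Rc1, ... (list truncated; more exist).
Black has legal moves and is not in check → neither.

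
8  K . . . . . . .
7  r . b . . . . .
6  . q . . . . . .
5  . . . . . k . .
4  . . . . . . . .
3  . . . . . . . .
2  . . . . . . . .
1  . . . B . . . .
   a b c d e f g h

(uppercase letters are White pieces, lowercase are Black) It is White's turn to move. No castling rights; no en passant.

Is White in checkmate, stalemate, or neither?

White to move; white king on a8.
In check: yes, from the black rook on a7.
King squares — a7: attacked by Qb6; b7: attacked by Qb6; b8: attacked by Qb6.
Legal moves for White: none.
In check with no legal moves → checkmate.

checkmate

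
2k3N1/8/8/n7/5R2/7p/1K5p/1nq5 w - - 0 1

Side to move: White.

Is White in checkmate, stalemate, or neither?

White to move; white king on b2.
In check: yes, from the black queen on c1.
Legal moves for White: Ka2, Kxc1, Ka1.
White is in check but has 3 legal moves → neither.

neither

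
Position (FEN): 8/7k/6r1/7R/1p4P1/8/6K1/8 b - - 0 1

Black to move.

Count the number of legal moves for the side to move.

Black to move; king on h7.
In check: yes, from the white rook on h5.
Legal moves: Kg8, Kg7, Rh6.
Count: 3.

3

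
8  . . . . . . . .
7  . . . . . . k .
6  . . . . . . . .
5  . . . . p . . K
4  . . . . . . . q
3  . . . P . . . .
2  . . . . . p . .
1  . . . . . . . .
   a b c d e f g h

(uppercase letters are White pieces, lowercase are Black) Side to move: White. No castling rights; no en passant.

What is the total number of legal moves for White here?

White to move; king on h5.
In check: yes, from the black queen on h4.
Legal moves: Kxh4.
Count: 1.

1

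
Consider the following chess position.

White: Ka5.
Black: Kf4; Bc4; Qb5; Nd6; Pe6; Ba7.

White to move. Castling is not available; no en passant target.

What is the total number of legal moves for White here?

0

White to move; king on a5.
In check: yes, from the black queen on b5.
Legal moves: none.
Count: 0.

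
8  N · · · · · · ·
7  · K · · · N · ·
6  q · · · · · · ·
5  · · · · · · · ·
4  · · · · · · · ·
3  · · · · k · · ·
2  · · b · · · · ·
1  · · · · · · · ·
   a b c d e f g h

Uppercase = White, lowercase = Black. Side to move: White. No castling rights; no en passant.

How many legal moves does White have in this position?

3

White to move; king on b7.
In check: yes, from the black queen on a6.
Legal moves: Kb8, Kc7, Kxa6.
Count: 3.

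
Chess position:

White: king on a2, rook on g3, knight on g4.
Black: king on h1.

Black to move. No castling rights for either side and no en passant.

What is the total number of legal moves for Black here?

Black to move; king on h1.
In check: no.
Legal moves: none.
Count: 0.

0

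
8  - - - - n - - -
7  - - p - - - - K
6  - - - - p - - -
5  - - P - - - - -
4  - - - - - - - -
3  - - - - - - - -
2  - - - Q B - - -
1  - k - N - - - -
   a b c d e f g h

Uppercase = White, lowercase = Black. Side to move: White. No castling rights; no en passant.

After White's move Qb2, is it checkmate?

yes

After Qb2: black king on b1; in check: yes, from the white queen on b2.
King squares — a1: attacked by Qb2; c1: attacked by Qb2; a2: attacked by Qb2; b2: attacked by Nd1; c2: attacked by Qb2.
Black has no legal moves → checkmate.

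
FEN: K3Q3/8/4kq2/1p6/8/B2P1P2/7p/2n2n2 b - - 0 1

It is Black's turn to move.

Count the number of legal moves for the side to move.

Black to move; king on e6.
In check: yes, from the white queen on e8.
Legal moves: Kf5, Kd5, Qe7.
Count: 3.

3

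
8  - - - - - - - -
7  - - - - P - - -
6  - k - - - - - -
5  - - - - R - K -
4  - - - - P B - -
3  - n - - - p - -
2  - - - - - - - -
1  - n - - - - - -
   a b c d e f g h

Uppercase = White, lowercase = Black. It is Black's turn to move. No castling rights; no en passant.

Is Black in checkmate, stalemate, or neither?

neither

Black to move; black king on b6.
In check: no.
Legal moves for Black: Kc7, Kb7, Ka7, Kc6, Ka6, Nc5, Na5, Nd4, N3d2, Nc1, Na1, Nc3, Na3, N1d2, f2.
Black has 15 legal moves and is not in check → neither.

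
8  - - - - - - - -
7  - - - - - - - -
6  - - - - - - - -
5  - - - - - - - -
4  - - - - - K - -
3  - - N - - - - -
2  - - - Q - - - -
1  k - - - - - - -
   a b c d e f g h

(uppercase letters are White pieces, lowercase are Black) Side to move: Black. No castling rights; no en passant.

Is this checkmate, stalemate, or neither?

stalemate

Black to move; black king on a1.
In check: no.
King squares — b1: attacked by Nc3; a2: attacked by Qd2; b2: attacked by Qd2.
Legal moves for Black: none.
Not in check and no legal moves → stalemate.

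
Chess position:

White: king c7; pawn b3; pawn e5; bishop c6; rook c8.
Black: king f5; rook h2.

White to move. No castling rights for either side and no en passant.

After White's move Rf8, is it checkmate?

After Rf8: black king on f5; in check: yes, from the white rook on f8.
Black has 5 legal replies: Kg6, Ke6, Kg5, Kxe5, Kg4.
In check but a legal move exists → not checkmate.

no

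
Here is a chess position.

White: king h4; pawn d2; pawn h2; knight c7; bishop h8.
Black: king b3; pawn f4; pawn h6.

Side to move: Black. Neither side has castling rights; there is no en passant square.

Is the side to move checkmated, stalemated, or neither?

neither

Black to move; black king on b3.
In check: no.
Legal moves for Black: Kc4, Kb4, Ka4, Ka3, Kc2, Ka2, h5, f3.
Black has 8 legal moves and is not in check → neither.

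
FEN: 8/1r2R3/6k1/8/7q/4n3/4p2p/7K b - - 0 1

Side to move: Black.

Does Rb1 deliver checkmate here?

yes

After Rb1: white king on h1; in check: yes, from the black rook on b1.
King squares — g1: attacked by Rb1; g2: attacked by Ne3; h2: attacked by Qh4.
White has no legal moves → checkmate.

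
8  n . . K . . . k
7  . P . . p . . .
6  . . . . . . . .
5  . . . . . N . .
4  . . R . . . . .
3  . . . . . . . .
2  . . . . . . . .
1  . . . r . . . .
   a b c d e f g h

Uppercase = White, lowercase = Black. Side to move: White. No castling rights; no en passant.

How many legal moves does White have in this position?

White to move; king on d8.
In check: yes, from the black rook on d1.
Legal moves: Ke8, Kc8, Kxe7, Nd6, Nd4, Rd4.
Count: 6.

6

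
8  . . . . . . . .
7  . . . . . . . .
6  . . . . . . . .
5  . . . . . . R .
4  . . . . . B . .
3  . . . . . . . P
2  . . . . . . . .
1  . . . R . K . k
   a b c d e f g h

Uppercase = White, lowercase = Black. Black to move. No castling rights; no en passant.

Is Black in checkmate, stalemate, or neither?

stalemate

Black to move; black king on h1.
In check: no.
King squares — g1: attacked by Kf1; g2: attacked by Kf1; h2: attacked by Bf4.
Legal moves for Black: none.
Not in check and no legal moves → stalemate.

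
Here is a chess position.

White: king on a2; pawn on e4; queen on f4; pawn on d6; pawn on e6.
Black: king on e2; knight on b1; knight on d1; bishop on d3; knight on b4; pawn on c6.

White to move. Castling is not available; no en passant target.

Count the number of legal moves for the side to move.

2

White to move; king on a2.
In check: yes, from the black knight on b4.
Legal moves: Kb3, Ka1.
Count: 2.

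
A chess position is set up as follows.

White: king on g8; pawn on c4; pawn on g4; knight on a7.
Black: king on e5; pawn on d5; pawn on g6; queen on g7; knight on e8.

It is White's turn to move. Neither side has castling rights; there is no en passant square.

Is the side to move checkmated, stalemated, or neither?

checkmate

White to move; white king on g8.
In check: yes, from the black queen on g7.
King squares — f7: attacked by Qg7; g7: attacked by Ne8; h7: attacked by Qg7; f8: attacked by Qg7; h8: attacked by Qg7.
Legal moves for White: none.
In check with no legal moves → checkmate.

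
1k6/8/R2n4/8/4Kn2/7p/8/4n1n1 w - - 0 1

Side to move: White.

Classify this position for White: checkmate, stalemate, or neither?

White to move; white king on e4.
In check: yes, from the black knight on d6.
Legal moves for White: Ke5, Kxf4, Kd4, Ke3, Rxd6.
White is in check but has 5 legal moves → neither.

neither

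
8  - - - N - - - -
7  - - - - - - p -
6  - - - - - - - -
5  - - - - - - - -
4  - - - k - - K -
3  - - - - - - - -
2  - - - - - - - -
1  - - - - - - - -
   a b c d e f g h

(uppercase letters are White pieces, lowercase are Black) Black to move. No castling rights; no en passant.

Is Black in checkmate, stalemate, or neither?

neither

Black to move; black king on d4.
In check: no.
Legal moves for Black: Ke5, Kd5, Kc5, Ke4, Kc4, Ke3, Kd3, Kc3, g6, g5.
Black has 10 legal moves and is not in check → neither.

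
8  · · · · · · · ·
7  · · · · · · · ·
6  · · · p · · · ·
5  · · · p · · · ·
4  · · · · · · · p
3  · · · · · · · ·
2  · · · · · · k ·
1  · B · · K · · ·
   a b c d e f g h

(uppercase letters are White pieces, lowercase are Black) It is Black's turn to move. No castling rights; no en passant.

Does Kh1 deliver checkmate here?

no

After Kh1: white king on e1; in check: no.
White is not in check, so this cannot be checkmate.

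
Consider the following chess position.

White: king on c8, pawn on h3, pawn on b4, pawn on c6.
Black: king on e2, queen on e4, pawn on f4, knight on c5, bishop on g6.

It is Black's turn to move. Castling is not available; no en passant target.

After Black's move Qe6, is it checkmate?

no

After Qe6: white king on c8; in check: yes, from the black queen on e6.
White has 3 legal replies: Kd8, Kb8, Kc7.
In check but a legal move exists → not checkmate.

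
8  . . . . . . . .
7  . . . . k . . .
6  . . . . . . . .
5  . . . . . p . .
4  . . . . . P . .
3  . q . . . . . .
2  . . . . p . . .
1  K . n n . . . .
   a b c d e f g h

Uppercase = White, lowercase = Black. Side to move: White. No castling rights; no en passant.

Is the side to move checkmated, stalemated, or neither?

White to move; white king on a1.
In check: no.
King squares — b1: attacked by Qb3; a2: attacked by Nc1; b2: attacked by Nd1.
Legal moves for White: none.
Not in check and no legal moves → stalemate.

stalemate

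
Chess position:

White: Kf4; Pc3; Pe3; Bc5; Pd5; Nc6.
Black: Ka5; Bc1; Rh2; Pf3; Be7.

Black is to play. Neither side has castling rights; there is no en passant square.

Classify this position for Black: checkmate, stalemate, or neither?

Black to move; black king on a5.
In check: yes, from the white knight on c6.
Legal moves for Black: Ka6, Kb5, Ka4.
Black is in check but has 3 legal moves → neither.

neither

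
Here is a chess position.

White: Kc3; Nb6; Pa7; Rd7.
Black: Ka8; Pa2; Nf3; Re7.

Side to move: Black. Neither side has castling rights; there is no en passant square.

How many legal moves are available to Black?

Black to move; king on a8.
In check: yes, from the white knight on b6.
Legal moves: none.
Count: 0.

0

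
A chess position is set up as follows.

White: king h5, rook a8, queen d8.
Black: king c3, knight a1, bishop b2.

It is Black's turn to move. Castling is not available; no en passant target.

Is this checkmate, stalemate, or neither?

Black to move; black king on c3.
In check: no.
Legal moves for Black: Kc4, Kb4, Kb3, Kc2, Ba3, Bc1, Nb3, Nc2.
Black has 8 legal moves and is not in check → neither.

neither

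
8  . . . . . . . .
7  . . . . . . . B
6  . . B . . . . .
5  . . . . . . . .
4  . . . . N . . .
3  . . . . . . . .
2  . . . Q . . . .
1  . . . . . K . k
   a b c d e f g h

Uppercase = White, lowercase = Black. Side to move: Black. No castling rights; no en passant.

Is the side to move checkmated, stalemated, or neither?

Black to move; black king on h1.
In check: no.
King squares — g1: attacked by Kf1; g2: attacked by Kf1; h2: attacked by Qd2.
Legal moves for Black: none.
Not in check and no legal moves → stalemate.

stalemate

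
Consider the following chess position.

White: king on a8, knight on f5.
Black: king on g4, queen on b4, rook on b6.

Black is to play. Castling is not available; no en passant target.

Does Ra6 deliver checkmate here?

After Ra6: white king on a8; in check: yes, from the black rook on a6.
King squares — a7: attacked by Ra6; b7: attacked by Qb4; b8: attacked by Qb4.
White has no legal moves → checkmate.

yes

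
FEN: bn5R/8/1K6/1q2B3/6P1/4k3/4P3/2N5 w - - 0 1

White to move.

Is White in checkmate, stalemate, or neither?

neither

White to move; white king on b6.
In check: yes, from the black queen on b5.
King squares — a5: attacked by Qb5; b5: available; c5: attacked by Qb5; a6: attacked by Qb5; c6: attacked by Qb5; a7: available; b7: attacked by Qb5; c7: available.
Legal moves for White: Kc7, Ka7, Kxb5.
White is in check but has 3 legal moves → neither.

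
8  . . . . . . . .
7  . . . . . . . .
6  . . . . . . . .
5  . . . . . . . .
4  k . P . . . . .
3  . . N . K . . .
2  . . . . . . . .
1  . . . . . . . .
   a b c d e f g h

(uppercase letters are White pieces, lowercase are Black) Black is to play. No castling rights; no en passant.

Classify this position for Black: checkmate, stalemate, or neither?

Black to move; black king on a4.
In check: yes, from the white knight on c3.
King squares — a3: available; b3: available; b4: available; a5: available; b5: attacked by Nc3.
Legal moves for Black: Ka5, Kb4, Kb3, Ka3.
Black is in check but has 4 legal moves → neither.

neither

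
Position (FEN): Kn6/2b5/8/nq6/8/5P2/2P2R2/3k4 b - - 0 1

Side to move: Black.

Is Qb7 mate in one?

yes

After Qb7: white king on a8; in check: yes, from the black queen on b7.
King squares — a7: attacked by Qb7; b7: attacked by Na5; b8: attacked by Qb7.
White has no legal moves → checkmate.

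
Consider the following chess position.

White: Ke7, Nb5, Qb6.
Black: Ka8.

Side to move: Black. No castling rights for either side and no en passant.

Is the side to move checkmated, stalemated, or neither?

stalemate

Black to move; black king on a8.
In check: no.
King squares — a7: attacked by Nb5; b7: attacked by Qb6; b8: attacked by Qb6.
Legal moves for Black: none.
Not in check and no legal moves → stalemate.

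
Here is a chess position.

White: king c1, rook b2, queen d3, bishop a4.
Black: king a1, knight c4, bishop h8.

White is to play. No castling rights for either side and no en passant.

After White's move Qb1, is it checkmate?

After Qb1: black king on a1; in check: yes, from the white queen on b1.
King squares — b1: attacked by Kc1; a2: attacked by Qb1; b2: attacked by Qb1.
Black has no legal moves → checkmate.

yes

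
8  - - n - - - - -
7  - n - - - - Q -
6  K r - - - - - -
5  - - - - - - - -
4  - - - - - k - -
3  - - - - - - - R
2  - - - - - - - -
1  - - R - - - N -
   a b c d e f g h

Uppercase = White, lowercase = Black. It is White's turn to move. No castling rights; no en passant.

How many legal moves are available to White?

White to move; king on a6.
In check: yes, from the black rook on b6.
Legal moves: none.
Count: 0.

0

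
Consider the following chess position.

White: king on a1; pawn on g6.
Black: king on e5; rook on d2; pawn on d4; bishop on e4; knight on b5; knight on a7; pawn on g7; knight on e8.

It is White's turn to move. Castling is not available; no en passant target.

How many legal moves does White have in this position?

White to move; king on a1.
In check: no.
Legal moves: none.
Count: 0.

0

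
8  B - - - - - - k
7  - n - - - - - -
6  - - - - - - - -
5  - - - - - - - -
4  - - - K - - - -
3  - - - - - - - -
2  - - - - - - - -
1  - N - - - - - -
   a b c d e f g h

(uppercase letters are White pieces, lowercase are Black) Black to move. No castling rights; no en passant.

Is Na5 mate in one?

no

After Na5: white king on d4; in check: no.
White is not in check, so this cannot be checkmate.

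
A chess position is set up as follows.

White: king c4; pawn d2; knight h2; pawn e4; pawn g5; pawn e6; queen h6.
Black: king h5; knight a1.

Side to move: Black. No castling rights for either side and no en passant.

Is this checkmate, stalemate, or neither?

checkmate

Black to move; black king on h5.
In check: yes, from the white queen on h6.
King squares — g4: attacked by Nh2; h4: attacked by Qh6; g5: attacked by Qh6; g6: attacked by Qh6; h6: attacked by Pg5.
Legal moves for Black: none.
In check with no legal moves → checkmate.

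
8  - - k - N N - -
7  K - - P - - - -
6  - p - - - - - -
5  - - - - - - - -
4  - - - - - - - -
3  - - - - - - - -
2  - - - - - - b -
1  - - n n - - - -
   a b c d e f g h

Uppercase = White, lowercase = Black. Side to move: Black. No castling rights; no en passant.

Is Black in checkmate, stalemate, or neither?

neither

Black to move; black king on c8.
In check: yes, from the white pawn on d7.
Legal moves for Black: Kd8.
Black is in check but has 1 legal move → neither.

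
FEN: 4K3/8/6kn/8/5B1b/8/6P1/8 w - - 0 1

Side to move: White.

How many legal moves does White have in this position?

15

White to move; king on e8.
In check: no.
Legal moves: Kf8, Kd7, Bb8, Bc7, Bxh6, Bd6, Bg5, Be5, Bg3, Be3, Bh2, Bd2, Bc1, g3, g4.
Count: 15.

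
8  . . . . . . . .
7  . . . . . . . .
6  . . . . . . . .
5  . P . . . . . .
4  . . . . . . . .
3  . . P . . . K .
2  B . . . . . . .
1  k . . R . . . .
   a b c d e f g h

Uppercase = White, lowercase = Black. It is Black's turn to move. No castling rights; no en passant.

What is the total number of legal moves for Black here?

Black to move; king on a1.
In check: yes, from the white rook on d1.
Legal moves: Kb2, Kxa2.
Count: 2.

2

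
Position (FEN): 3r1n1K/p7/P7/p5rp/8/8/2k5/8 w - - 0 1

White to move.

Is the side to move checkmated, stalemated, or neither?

stalemate

White to move; white king on h8.
In check: no.
King squares — g7: attacked by Rg5; h7: attacked by Nf8; g8: attacked by Rg5.
Legal moves for White: none.
Not in check and no legal moves → stalemate.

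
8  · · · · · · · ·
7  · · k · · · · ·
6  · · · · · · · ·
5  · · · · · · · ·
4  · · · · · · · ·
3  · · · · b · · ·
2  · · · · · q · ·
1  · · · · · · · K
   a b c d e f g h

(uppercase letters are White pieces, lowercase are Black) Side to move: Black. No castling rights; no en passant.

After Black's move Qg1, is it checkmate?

After Qg1: white king on h1; in check: yes, from the black queen on g1.
King squares — g1: attacked by Be3; g2: attacked by Qg1; h2: attacked by Qg1.
White has no legal moves → checkmate.

yes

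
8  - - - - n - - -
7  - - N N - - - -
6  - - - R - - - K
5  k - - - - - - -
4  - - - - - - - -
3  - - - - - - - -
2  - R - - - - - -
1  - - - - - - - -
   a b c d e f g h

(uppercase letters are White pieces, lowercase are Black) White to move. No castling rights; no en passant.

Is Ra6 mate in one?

yes

After Ra6: black king on a5; in check: yes, from the white rook on a6.
King squares — a4: attacked by Ra6; b4: attacked by Rb2; b5: attacked by Rb2; a6: attacked by Nc7; b6: attacked by Rb2.
Black has no legal moves → checkmate.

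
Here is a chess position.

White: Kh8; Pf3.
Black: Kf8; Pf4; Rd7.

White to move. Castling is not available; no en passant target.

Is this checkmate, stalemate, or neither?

White to move; white king on h8.
In check: no.
King squares — g7: attacked by Rd7; h7: attacked by Rd7; g8: attacked by Kf8.
Legal moves for White: none.
Not in check and no legal moves → stalemate.

stalemate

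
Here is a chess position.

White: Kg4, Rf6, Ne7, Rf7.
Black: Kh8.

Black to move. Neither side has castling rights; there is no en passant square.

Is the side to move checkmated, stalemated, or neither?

Black to move; black king on h8.
In check: no.
King squares — g7: attacked by Rf7; h7: attacked by Rf7; g8: attacked by Ne7.
Legal moves for Black: none.
Not in check and no legal moves → stalemate.

stalemate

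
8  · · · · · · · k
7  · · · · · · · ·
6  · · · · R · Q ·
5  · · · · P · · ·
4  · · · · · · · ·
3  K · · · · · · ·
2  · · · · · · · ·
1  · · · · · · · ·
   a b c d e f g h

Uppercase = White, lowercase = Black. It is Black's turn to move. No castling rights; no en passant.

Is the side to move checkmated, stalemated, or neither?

stalemate

Black to move; black king on h8.
In check: no.
King squares — g7: attacked by Qg6; h7: attacked by Qg6; g8: attacked by Qg6.
Legal moves for Black: none.
Not in check and no legal moves → stalemate.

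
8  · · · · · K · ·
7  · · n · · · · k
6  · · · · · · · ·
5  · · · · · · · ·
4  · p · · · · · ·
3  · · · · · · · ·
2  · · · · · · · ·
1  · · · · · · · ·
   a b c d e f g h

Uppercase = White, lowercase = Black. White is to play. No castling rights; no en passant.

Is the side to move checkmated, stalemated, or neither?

White to move; white king on f8.
In check: no.
Legal moves for White: Kf7, Ke7.
White has 2 legal moves and is not in check → neither.

neither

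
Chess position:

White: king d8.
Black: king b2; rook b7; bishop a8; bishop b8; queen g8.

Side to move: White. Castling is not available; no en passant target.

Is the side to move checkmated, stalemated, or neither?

White to move; white king on d8.
In check: yes, from the black queen on g8.
King squares — c7: attacked by Rb7; d7: attacked by Rb7; e7: attacked by Rb7; c8: attacked by Qg8; e8: attacked by Qg8.
Legal moves for White: none.
In check with no legal moves → checkmate.

checkmate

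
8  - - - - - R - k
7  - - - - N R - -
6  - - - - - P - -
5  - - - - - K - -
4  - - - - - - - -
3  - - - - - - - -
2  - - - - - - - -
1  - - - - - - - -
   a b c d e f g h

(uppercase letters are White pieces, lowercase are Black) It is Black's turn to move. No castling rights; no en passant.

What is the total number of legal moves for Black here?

Black to move; king on h8.
In check: yes, from the white rook on f8.
Legal moves: none.
Count: 0.

0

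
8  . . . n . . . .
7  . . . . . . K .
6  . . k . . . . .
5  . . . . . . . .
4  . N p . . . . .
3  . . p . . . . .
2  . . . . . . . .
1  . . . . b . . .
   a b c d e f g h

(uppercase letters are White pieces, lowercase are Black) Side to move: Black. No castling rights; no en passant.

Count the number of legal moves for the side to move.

Black to move; king on c6.
In check: yes, from the white knight on b4.
Legal moves: Kd7, Kc7, Kb7, Kd6, Kb6, Kc5, Kb5.
Count: 7.

7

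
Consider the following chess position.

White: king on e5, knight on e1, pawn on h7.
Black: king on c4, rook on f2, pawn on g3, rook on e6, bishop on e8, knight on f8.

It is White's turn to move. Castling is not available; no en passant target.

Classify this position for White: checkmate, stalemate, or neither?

White to move; white king on e5.
In check: yes, from the black rook on e6.
King squares — d4: attacked by Kc4; e4: attacked by Re6; f4: attacked by Rf2; d5: attacked by Kc4; f5: attacked by Rf2; d6: attacked by Re6; e6: attacked by Nf8; f6: attacked by Rf2.
Legal moves for White: none.
In check with no legal moves → checkmate.

checkmate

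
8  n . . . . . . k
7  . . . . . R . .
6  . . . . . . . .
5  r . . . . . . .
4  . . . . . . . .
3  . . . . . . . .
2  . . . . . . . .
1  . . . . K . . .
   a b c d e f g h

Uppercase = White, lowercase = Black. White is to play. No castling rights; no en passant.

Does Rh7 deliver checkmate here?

no

After Rh7: black king on h8; in check: yes, from the white rook on h7.
Black has 2 legal replies: Kg8, Kxh7.
In check but a legal move exists → not checkmate.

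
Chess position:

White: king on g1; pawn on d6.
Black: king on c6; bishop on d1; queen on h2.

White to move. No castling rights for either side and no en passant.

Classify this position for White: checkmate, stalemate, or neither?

White to move; white king on g1.
In check: yes, from the black queen on h2.
Legal moves for White: Kxh2, Kf1.
White is in check but has 2 legal moves → neither.

neither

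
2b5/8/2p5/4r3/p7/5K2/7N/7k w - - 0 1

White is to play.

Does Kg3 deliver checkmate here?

After Kg3: black king on h1; in check: no.
Black is not in check, so this cannot be checkmate.

no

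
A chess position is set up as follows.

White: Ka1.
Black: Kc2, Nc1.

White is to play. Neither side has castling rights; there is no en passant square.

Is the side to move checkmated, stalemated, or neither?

White to move; white king on a1.
In check: no.
King squares — b1: attacked by Kc2; a2: attacked by Nc1; b2: attacked by Kc2.
Legal moves for White: none.
Not in check and no legal moves → stalemate.

stalemate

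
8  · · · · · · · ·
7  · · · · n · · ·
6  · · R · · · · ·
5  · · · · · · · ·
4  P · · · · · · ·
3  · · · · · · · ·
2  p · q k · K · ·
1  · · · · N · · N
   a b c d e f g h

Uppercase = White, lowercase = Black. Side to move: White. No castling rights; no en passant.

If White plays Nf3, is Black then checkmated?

no

After Nf3: black king on d2; in check: yes, from the white knight on f3.
Black has 3 legal replies: Kd3+, Kd1+, Kc1+.
In check but a legal move exists → not checkmate.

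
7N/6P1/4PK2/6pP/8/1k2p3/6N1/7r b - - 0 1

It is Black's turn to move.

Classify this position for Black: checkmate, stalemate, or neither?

neither

Black to move; black king on b3.
In check: no.
Legal moves for Black include: Kc4, Kb4, Ka4, Kc3, Ka3, Kc2, Kb2, Ka2, Rxh5, Rh4, Rh3, Rh2, Rg1, Rf1+, Re1, Rd1, Rc1, Rb1, ... (list truncated; more exist).
Black has legal moves and is not in check → neither.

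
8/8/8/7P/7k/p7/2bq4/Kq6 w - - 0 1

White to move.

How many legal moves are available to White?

0

White to move; king on a1.
In check: yes, from the black queen on b1.
Legal moves: none.
Count: 0.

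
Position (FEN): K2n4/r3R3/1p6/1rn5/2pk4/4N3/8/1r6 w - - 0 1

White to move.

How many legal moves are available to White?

3

White to move; king on a8.
In check: yes, from the black rook on a7.
Legal moves: Kb8, Kxa7, Rxa7.
Count: 3.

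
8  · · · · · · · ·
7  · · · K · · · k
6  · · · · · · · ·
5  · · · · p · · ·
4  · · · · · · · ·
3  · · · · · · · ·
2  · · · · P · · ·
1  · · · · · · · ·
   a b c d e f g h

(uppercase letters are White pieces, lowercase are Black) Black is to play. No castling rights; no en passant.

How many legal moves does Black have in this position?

6

Black to move; king on h7.
In check: no.
Legal moves: Kh8, Kg8, Kg7, Kh6, Kg6, e4.
Count: 6.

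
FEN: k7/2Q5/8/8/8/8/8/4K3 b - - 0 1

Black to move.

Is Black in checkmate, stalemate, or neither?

Black to move; black king on a8.
In check: no.
King squares — a7: attacked by Qc7; b7: attacked by Qc7; b8: attacked by Qc7.
Legal moves for Black: none.
Not in check and no legal moves → stalemate.

stalemate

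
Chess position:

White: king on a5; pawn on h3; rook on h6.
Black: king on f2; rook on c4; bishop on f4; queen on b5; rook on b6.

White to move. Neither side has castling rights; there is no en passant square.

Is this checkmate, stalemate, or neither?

White to move; white king on a5.
In check: yes, from the black queen on b5.
King squares — a4: attacked by Rc4; b4: attacked by Rc4; b5: attacked by Rb6; a6: attacked by Qb5; b6: attacked by Qb5.
Legal moves for White: none.
In check with no legal moves → checkmate.

checkmate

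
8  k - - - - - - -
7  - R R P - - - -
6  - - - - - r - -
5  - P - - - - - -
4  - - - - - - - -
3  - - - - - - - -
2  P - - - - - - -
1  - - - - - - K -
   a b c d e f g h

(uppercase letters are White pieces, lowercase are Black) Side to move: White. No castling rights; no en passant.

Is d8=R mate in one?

yes

After d8=R: black king on a8; in check: yes, from the white rook on d8.
King squares — a7: attacked by Rb7; b7: attacked by Rc7; b8: attacked by Rb7.
Black has no legal moves → checkmate.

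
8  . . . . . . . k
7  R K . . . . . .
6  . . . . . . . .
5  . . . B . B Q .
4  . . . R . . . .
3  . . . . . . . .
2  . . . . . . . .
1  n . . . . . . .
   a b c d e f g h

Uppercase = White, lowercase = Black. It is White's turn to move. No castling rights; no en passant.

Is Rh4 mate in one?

yes

After Rh4: black king on h8; in check: yes, from the white rook on h4.
King squares — g7: attacked by Qg5; h7: attacked by Rh4; g8: attacked by Bd5.
Black has no legal moves → checkmate.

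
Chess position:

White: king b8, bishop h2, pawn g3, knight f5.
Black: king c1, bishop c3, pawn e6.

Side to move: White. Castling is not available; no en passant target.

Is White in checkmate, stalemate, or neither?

White to move; white king on b8.
In check: no.
Legal moves for White: Kc8, Ka8, Kc7, Kb7, Ka7, Ng7, Ne7, Nh6, Nd6, Nh4, Nd4, Ne3, Bg1, g4.
White has 14 legal moves and is not in check → neither.

neither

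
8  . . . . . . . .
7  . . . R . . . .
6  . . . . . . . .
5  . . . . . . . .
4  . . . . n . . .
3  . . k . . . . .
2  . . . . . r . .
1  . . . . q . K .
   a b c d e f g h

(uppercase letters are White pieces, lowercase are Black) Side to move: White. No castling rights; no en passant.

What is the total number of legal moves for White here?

White to move; king on g1.
In check: yes, from the black queen on e1.
Legal moves: none.
Count: 0.

0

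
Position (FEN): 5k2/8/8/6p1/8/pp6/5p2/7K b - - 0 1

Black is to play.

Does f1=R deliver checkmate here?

After f1=R: white king on h1; in check: yes, from the black rook on f1.
White has 2 legal replies: Kh2, Kg2.
In check but a legal move exists → not checkmate.

no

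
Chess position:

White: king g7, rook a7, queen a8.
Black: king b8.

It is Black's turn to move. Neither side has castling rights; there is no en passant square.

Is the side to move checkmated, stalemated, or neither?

Black to move; black king on b8.
In check: yes, from the white queen on a8.
King squares — a7: attacked by Qa8; b7: attacked by Ra7; c7: attacked by Ra7; a8: attacked by Ra7; c8: attacked by Qa8.
Legal moves for Black: none.
In check with no legal moves → checkmate.

checkmate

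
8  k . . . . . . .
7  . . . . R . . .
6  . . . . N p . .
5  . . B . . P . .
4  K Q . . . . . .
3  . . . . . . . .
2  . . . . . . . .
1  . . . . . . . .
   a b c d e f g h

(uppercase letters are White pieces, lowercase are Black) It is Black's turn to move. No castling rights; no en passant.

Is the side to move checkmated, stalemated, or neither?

stalemate

Black to move; black king on a8.
In check: no.
King squares — a7: attacked by Bc5; b7: attacked by Qb4; b8: attacked by Qb4.
Legal moves for Black: none.
Not in check and no legal moves → stalemate.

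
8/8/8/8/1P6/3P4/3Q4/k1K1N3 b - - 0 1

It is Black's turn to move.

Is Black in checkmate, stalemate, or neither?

stalemate

Black to move; black king on a1.
In check: no.
King squares — b1: attacked by Kc1; a2: attacked by Qd2; b2: attacked by Kc1.
Legal moves for Black: none.
Not in check and no legal moves → stalemate.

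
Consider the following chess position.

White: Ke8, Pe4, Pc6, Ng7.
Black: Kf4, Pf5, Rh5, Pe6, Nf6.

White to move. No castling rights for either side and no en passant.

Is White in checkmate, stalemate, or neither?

neither

White to move; white king on e8.
In check: yes, from the black knight on f6.
King squares — d7: attacked by Nf6; e7: available; f7: available; d8: available; f8: available.
Legal moves for White: Kf8, Kd8, Kf7, Ke7.
White is in check but has 4 legal moves → neither.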